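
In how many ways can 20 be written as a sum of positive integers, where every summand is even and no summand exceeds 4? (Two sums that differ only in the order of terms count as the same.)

6

The partitions of 20 that satisfy the conditions:
4,4,4,4,4
4,4,4,4,2,2
4,4,4,2,2,2,2
4,4,2,2,2,2,2,2
4,2,2,2,2,2,2,2,2
2,2,2,2,2,2,2,2,2,2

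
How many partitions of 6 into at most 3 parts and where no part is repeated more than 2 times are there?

6

The partitions of 6 that satisfy the conditions:
6
5,1
4,2
4,1,1
3,3
3,2,1
Counting gives 6.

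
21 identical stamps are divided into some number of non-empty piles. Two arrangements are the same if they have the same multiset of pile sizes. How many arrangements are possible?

There are 792 such partitions.

792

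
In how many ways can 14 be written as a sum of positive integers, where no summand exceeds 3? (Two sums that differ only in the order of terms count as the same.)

The partitions of 14 that satisfy the conditions:
2, 3, 3, 3, 3
1, 1, 3, 3, 3, 3
1, 2, 2, 3, 3, 3
1, 1, 1, 2, 3, 3, 3
1, 1, 1, 1, 1, 3, 3, 3
2, 2, 2, 2, 3, 3
1, 1, 2, 2, 2, 3, 3
1, 1, 1, 1, 2, 2, 3, 3
1, 1, 1, 1, 1, 1, 2, 3, 3
1, 1, 1, 1, 1, 1, 1, 1, 3, 3
1, 2, 2, 2, 2, 2, 3
1, 1, 1, 2, 2, 2, 2, 3
1, 1, 1, 1, 1, 2, 2, 2, 3
1, 1, 1, 1, 1, 1, 1, 2, 2, 3
1, 1, 1, 1, 1, 1, 1, 1, 1, 2, 3
1, 1, 1, 1, 1, 1, 1, 1, 1, 1, 1, 3
2, 2, 2, 2, 2, 2, 2
1, 1, 2, 2, 2, 2, 2, 2
1, 1, 1, 1, 2, 2, 2, 2, 2
1, 1, 1, 1, 1, 1, 2, 2, 2, 2
1, 1, 1, 1, 1, 1, 1, 1, 2, 2, 2
1, 1, 1, 1, 1, 1, 1, 1, 1, 1, 2, 2
1, 1, 1, 1, 1, 1, 1, 1, 1, 1, 1, 1, 2
1, 1, 1, 1, 1, 1, 1, 1, 1, 1, 1, 1, 1, 1

24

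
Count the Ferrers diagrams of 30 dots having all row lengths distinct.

There are 296 such partitions.

296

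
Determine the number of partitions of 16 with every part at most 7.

164

Direct enumeration gives 164 partitions.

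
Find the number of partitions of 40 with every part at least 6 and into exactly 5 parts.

30

A partial list (first 12 by largest part):
16 + 6 + 6 + 6 + 6
15 + 7 + 6 + 6 + 6
14 + 8 + 6 + 6 + 6
14 + 7 + 7 + 6 + 6
13 + 9 + 6 + 6 + 6
13 + 8 + 7 + 6 + 6
13 + 7 + 7 + 7 + 6
12 + 10 + 6 + 6 + 6
12 + 9 + 7 + 6 + 6
12 + 8 + 8 + 6 + 6
12 + 8 + 7 + 7 + 6
12 + 7 + 7 + 7 + 7
…and 18 more, for 30 total.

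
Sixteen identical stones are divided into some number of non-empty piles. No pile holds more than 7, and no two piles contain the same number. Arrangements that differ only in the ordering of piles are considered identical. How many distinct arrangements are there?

8

They are:
7 + 6 + 3
7 + 6 + 2 + 1
7 + 5 + 4
7 + 5 + 3 + 1
7 + 4 + 3 + 2
6 + 5 + 4 + 1
6 + 5 + 3 + 2
6 + 4 + 3 + 2 + 1
That's 8 in total.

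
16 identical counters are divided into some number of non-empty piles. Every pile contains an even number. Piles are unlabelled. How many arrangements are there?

22

Listing the qualifying partitions of 16:
16
14, 2
12, 4
12, 2, 2
10, 6
10, 4, 2
10, 2, 2, 2
8, 8
8, 6, 2
8, 4, 4
8, 4, 2, 2
8, 2, 2, 2, 2
6, 6, 4
6, 6, 2, 2
6, 4, 4, 2
6, 4, 2, 2, 2
6, 2, 2, 2, 2, 2
4, 4, 4, 4
4, 4, 4, 2, 2
4, 4, 2, 2, 2, 2
4, 2, 2, 2, 2, 2, 2
2, 2, 2, 2, 2, 2, 2, 2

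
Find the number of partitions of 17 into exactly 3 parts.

The partitions of 17 that satisfy the conditions:
15, 1, 1
14, 2, 1
13, 3, 1
13, 2, 2
12, 4, 1
12, 3, 2
11, 5, 1
11, 4, 2
11, 3, 3
10, 6, 1
10, 5, 2
10, 4, 3
9, 7, 1
9, 6, 2
9, 5, 3
9, 4, 4
8, 8, 1
8, 7, 2
8, 6, 3
8, 5, 4
7, 7, 3
7, 6, 4
7, 5, 5
6, 6, 5

24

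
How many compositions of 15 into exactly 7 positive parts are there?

3003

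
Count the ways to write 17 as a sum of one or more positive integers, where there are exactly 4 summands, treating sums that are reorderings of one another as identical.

A partial list (first 12 by largest part):
14, 1, 1, 1
13, 2, 1, 1
12, 3, 1, 1
12, 2, 2, 1
11, 4, 1, 1
11, 3, 2, 1
11, 2, 2, 2
10, 5, 1, 1
10, 4, 2, 1
10, 3, 3, 1
10, 3, 2, 2
9, 6, 1, 1
…and 27 more, for 39 total.

39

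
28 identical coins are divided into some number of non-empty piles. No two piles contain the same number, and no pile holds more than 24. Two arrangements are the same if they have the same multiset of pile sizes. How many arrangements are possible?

217

A full systematic count gives 217.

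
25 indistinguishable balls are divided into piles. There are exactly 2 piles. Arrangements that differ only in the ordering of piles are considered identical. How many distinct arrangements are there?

Enumerating:
1 + 24
2 + 23
3 + 22
4 + 21
5 + 20
6 + 19
7 + 18
8 + 17
9 + 16
10 + 15
11 + 14
12 + 13
That's 12 in total.

12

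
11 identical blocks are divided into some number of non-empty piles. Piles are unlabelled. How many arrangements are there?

56

A partial list (first 12 by largest part):
11
1,10
2,9
1,1,9
3,8
1,2,8
1,1,1,8
4,7
1,3,7
2,2,7
1,1,2,7
1,1,1,1,7
…and 44 more, for 56 total.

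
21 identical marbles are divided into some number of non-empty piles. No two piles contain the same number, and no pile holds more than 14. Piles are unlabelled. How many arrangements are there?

There are too many to list fully; the first 12 (by largest part) are:
14 + 7
14 + 6 + 1
14 + 5 + 2
14 + 4 + 3
14 + 4 + 2 + 1
13 + 8
13 + 7 + 1
13 + 6 + 2
13 + 5 + 3
13 + 5 + 2 + 1
13 + 4 + 3 + 1
12 + 9
…and 50 more, for 62 total.

62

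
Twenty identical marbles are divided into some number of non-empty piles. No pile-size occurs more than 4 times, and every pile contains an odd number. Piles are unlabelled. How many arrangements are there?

35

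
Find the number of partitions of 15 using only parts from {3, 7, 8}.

2

Enumerating:
7+8
3+3+3+3+3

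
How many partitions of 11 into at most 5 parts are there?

37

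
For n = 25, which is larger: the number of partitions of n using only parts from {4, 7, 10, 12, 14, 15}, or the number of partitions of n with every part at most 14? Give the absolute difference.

Partitions of 25 using only parts from {4, 7, 10, 12, 14, 15}: 4.
Partitions of 25 with every part at most 14: 1819.
|4 − 1819| = 1815.

1815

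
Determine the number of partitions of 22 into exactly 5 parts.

A full systematic count gives 119.

119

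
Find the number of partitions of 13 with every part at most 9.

94

Direct enumeration gives 94 partitions.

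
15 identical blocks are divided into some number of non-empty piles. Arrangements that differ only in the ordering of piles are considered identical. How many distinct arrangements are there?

176

Counting exhaustively, 176 partitions satisfy the conditions.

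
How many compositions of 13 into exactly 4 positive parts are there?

By stars and bars with positive parts, the count is C(12,3) = 220.

220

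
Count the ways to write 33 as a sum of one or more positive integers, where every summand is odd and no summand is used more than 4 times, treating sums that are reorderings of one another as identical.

A full systematic count gives 194.

194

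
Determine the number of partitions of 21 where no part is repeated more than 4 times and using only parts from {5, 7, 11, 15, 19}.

Listing the qualifying partitions of 21:
11+5+5
7+7+7
Counting gives 2.

2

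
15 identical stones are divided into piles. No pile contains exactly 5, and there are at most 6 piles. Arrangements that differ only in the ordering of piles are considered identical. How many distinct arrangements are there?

80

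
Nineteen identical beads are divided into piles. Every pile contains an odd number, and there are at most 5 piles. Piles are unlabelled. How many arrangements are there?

24

Enumerating:
19
1, 1, 17
1, 3, 15
1, 1, 1, 1, 15
1, 5, 13
3, 3, 13
1, 1, 1, 3, 13
1, 7, 11
3, 5, 11
1, 1, 1, 5, 11
1, 1, 3, 3, 11
1, 9, 9
3, 7, 9
1, 1, 1, 7, 9
5, 5, 9
1, 1, 3, 5, 9
1, 3, 3, 3, 9
5, 7, 7
1, 1, 3, 7, 7
1, 1, 5, 5, 7
1, 3, 3, 5, 7
3, 3, 3, 3, 7
1, 3, 5, 5, 5
3, 3, 3, 5, 5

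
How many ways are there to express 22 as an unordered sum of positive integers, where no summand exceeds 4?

Counting exhaustively, 136 partitions satisfy the conditions.

136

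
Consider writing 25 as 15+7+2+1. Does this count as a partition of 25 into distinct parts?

Yes

The parts sum to 25, and the condition 'all summands are distinct' holds.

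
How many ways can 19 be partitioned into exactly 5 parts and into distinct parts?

5

They are:
1 + 2 + 3 + 4 + 9
1 + 2 + 3 + 5 + 8
1 + 2 + 3 + 6 + 7
1 + 2 + 4 + 5 + 7
1 + 3 + 4 + 5 + 6
Counting gives 5.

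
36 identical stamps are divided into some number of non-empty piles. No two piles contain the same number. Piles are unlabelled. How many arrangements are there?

Enumerating by decreasing first part gives 668 partitions in all.

668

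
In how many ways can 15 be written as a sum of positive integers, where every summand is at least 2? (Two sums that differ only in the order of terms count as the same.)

41

There are too many to list fully; the first 12 (by largest part) are:
15
13 + 2
12 + 3
11 + 4
11 + 2 + 2
10 + 5
10 + 3 + 2
9 + 6
9 + 4 + 2
9 + 3 + 3
9 + 2 + 2 + 2
8 + 7
…and 29 more, for 41 total.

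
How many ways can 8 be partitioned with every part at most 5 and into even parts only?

3

Listing the qualifying partitions of 8:
4 + 4
4 + 2 + 2
2 + 2 + 2 + 2
Counting gives 3.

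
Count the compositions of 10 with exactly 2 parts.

9

Equivalently, choose which 1 of the 9 gaps become plus signs: C(9,1) = 9.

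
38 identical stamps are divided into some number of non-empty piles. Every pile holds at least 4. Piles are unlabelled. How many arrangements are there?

Direct enumeration gives 505 partitions.

505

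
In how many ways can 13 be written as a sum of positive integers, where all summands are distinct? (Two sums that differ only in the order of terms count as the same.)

Listing the qualifying partitions of 13:
13
1+12
2+11
3+10
1+2+10
4+9
1+3+9
5+8
1+4+8
2+3+8
6+7
1+5+7
2+4+7
1+2+3+7
2+5+6
3+4+6
1+2+4+6
1+3+4+5

18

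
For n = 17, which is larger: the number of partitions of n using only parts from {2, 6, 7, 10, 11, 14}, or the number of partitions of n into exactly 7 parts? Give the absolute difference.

33

Partitions of 17 using only parts from {2, 6, 7, 10, 11, 14}: 5.
Partitions of 17 into exactly 7 parts: 38.
|5 − 38| = 33.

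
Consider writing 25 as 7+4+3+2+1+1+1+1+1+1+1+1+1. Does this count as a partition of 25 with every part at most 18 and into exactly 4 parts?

The parts sum to 25, and the condition 'there are exactly 4 summands' is violated.

No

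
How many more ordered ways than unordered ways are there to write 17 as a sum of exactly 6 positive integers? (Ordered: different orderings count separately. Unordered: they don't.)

4324

Compositions: C(16,5) = 4368.
Partitions of 17 into exactly 6 parts: 44.
Difference: 4368 − 44 = 4324.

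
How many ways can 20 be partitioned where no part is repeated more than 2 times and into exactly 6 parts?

There are too many to list fully; the first 12 (by largest part) are:
11,3,2,2,1,1
10,4,2,2,1,1
10,3,3,2,1,1
9,5,2,2,1,1
9,4,3,2,1,1
9,3,3,2,2,1
8,6,2,2,1,1
8,5,3,2,1,1
8,4,4,2,1,1
8,4,3,3,1,1
8,4,3,2,2,1
7,7,2,2,1,1
…and 21 more, for 33 total.

33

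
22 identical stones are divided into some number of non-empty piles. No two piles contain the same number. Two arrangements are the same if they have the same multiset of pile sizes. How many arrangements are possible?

89

Counting exhaustively, 89 partitions satisfy the conditions.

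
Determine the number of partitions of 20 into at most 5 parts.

192

There are 192 such partitions.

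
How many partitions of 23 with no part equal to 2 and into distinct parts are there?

There are too many to list fully; the first 12 (by largest part) are:
23
1+22
3+20
4+19
1+3+19
5+18
1+4+18
6+17
1+5+17
7+16
1+6+16
3+4+16
…and 48 more, for 60 total.

60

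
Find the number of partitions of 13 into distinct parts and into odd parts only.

3

The partitions of 13 that satisfy the conditions:
13
9+3+1
7+5+1
That's 3 in total.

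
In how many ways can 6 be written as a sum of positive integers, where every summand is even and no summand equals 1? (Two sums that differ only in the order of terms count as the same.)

They are:
6
4 + 2
2 + 2 + 2

3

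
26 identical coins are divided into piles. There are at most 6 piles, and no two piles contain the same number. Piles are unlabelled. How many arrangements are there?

Counting exhaustively, 165 partitions satisfy the conditions.

165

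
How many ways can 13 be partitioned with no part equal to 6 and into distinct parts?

14

Enumerating:
13
1 + 12
2 + 11
3 + 10
1 + 2 + 10
4 + 9
1 + 3 + 9
5 + 8
1 + 4 + 8
2 + 3 + 8
1 + 5 + 7
2 + 4 + 7
1 + 2 + 3 + 7
1 + 3 + 4 + 5
That's 14 in total.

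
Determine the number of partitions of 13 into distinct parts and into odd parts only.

3

Enumerating:
13
9 + 3 + 1
7 + 5 + 1
That's 3 in total.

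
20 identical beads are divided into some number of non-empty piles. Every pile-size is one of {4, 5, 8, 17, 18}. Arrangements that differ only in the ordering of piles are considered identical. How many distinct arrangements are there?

The partitions of 20 that satisfy the conditions:
8,8,4
8,4,4,4
5,5,5,5
4,4,4,4,4

4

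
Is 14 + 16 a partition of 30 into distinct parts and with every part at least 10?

Yes

The parts sum to 30, and the condition 'all summands are distinct' holds; the condition 'every summand is at least 10' holds.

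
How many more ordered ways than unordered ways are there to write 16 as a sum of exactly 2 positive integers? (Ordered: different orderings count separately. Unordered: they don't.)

7

Compositions: C(15,1) = 15.
Unordered (partitions into 2 parts): 8.
Difference: 15 − 8 = 7.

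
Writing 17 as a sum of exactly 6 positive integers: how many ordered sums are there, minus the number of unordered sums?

4324

Ordered (compositions into 6 parts): C(16,5) = 4368.
Partitions of 17 into exactly 6 parts: 44.
Difference: 4368 − 44 = 4324.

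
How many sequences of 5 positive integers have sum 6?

5

By stars and bars with positive parts, the count is C(5,4) = 5.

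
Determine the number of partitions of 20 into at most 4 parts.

There are 108 such partitions.

108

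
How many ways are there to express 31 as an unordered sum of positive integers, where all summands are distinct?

340

Counting exhaustively, 340 partitions satisfy the conditions.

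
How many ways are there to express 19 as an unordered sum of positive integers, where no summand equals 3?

Systematic enumeration (by largest part, then next-largest, …) yields 259.

259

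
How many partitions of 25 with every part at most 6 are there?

Direct enumeration gives 612 partitions.

612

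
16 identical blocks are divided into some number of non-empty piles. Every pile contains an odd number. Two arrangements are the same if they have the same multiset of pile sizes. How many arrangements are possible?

32

A partial list (first 12 by largest part):
15 + 1
13 + 3
13 + 1 + 1 + 1
11 + 5
11 + 3 + 1 + 1
11 + 1 + 1 + 1 + 1 + 1
9 + 7
9 + 5 + 1 + 1
9 + 3 + 3 + 1
9 + 3 + 1 + 1 + 1 + 1
9 + 1 + 1 + 1 + 1 + 1 + 1 + 1
7 + 7 + 1 + 1
…and 20 more, for 32 total.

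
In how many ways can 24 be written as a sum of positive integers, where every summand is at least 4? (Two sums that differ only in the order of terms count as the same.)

50

A partial list (first 12 by largest part):
24
20 + 4
19 + 5
18 + 6
17 + 7
16 + 8
16 + 4 + 4
15 + 9
15 + 5 + 4
14 + 10
14 + 6 + 4
14 + 5 + 5
…and 38 more, for 50 total.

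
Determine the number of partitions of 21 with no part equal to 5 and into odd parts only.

A partial list (first 12 by largest part):
21
1 + 1 + 19
1 + 3 + 17
1 + 1 + 1 + 1 + 17
3 + 3 + 15
1 + 1 + 1 + 3 + 15
1 + 1 + 1 + 1 + 1 + 1 + 15
1 + 7 + 13
1 + 1 + 3 + 3 + 13
1 + 1 + 1 + 1 + 1 + 3 + 13
1 + 1 + 1 + 1 + 1 + 1 + 1 + 1 + 13
1 + 9 + 11
…and 32 more, for 44 total.

44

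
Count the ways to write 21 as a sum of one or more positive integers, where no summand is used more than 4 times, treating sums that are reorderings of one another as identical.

Direct enumeration gives 505 partitions.

505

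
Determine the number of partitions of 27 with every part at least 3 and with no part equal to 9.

158

Counting exhaustively, 158 partitions satisfy the conditions.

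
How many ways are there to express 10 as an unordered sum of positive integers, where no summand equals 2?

20

Listing the qualifying partitions of 10:
10
9 + 1
8 + 1 + 1
7 + 3
7 + 1 + 1 + 1
6 + 4
6 + 3 + 1
6 + 1 + 1 + 1 + 1
5 + 5
5 + 4 + 1
5 + 3 + 1 + 1
5 + 1 + 1 + 1 + 1 + 1
4 + 4 + 1 + 1
4 + 3 + 3
4 + 3 + 1 + 1 + 1
4 + 1 + 1 + 1 + 1 + 1 + 1
3 + 3 + 3 + 1
3 + 3 + 1 + 1 + 1 + 1
3 + 1 + 1 + 1 + 1 + 1 + 1 + 1
1 + 1 + 1 + 1 + 1 + 1 + 1 + 1 + 1 + 1
Counting gives 20.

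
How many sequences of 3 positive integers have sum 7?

Place 2 bars in the 6 internal gaps of a row of 7 dots: C(6,2) = 15.

15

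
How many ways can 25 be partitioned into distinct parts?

There are 142 such partitions.

142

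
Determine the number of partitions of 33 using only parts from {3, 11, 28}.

2

They are:
11, 11, 11
3, 3, 3, 3, 3, 3, 3, 3, 3, 3, 3
That's 2 in total.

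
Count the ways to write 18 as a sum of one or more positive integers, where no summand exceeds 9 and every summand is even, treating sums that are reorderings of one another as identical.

18

They are:
8, 8, 2
8, 6, 4
8, 6, 2, 2
8, 4, 4, 2
8, 4, 2, 2, 2
8, 2, 2, 2, 2, 2
6, 6, 6
6, 6, 4, 2
6, 6, 2, 2, 2
6, 4, 4, 4
6, 4, 4, 2, 2
6, 4, 2, 2, 2, 2
6, 2, 2, 2, 2, 2, 2
4, 4, 4, 4, 2
4, 4, 4, 2, 2, 2
4, 4, 2, 2, 2, 2, 2
4, 2, 2, 2, 2, 2, 2, 2
2, 2, 2, 2, 2, 2, 2, 2, 2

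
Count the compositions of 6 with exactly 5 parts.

Equivalently, choose which 4 of the 5 gaps become plus signs: C(5,4) = 5.

5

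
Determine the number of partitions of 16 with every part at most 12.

224

Systematic enumeration (by largest part, then next-largest, …) yields 224.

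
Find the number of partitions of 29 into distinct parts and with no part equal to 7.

189

Systematic enumeration (by largest part, then next-largest, …) yields 189.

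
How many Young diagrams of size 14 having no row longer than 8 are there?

116

Systematic enumeration (by largest part, then next-largest, …) yields 116.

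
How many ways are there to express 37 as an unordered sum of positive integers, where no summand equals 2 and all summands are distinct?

Enumerating by decreasing first part gives 429 partitions in all.

429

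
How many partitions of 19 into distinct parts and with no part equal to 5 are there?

A partial list (first 12 by largest part):
19
18 + 1
17 + 2
16 + 3
16 + 2 + 1
15 + 4
15 + 3 + 1
14 + 4 + 1
14 + 3 + 2
13 + 6
13 + 4 + 2
13 + 3 + 2 + 1
…and 26 more, for 38 total.

38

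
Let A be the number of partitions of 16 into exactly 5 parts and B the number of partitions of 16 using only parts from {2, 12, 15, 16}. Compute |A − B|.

Partitions of 16 into exactly 5 parts: 37.
Partitions of 16 using only parts from {2, 12, 15, 16}: 3.
|37 − 3| = 34.

34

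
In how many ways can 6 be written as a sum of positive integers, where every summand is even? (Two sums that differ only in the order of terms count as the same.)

Listing the qualifying partitions of 6:
6
2, 4
2, 2, 2
That's 3 in total.

3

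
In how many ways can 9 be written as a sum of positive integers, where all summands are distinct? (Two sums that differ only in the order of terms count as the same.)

Enumerating:
9
8, 1
7, 2
6, 3
6, 2, 1
5, 4
5, 3, 1
4, 3, 2
That's 8 in total.

8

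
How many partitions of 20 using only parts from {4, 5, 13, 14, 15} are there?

3

The partitions of 20 that satisfy the conditions:
15,5
5,5,5,5
4,4,4,4,4
That's 3 in total.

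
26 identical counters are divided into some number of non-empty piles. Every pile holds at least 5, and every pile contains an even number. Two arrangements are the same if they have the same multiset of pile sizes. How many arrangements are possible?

Enumerating:
26
20,6
18,8
16,10
14,12
14,6,6
12,8,6
10,10,6
10,8,8
8,6,6,6

10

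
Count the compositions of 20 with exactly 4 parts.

969

By stars and bars with positive parts, the count is C(19,3) = 969.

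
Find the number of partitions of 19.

A full systematic count gives 490.

490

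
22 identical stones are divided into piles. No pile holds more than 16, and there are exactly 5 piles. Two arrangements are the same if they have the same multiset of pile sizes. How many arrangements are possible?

There are 117 such partitions.

117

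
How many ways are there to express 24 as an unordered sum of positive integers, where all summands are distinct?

Counting exhaustively, 122 partitions satisfy the conditions.

122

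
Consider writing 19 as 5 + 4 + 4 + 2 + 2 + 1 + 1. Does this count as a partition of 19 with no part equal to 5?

The parts sum to 19, and the condition 'no summand equals 5' is violated.

No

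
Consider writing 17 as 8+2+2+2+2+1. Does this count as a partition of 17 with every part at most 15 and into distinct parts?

The parts sum to 17, and the condition 'all summands are distinct' is violated.

No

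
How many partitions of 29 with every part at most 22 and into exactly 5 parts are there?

Enumerating by decreasing first part gives 329 partitions in all.

329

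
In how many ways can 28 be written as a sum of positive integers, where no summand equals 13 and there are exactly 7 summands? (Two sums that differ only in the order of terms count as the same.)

410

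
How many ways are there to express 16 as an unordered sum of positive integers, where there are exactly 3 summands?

Enumerating:
14+1+1
13+2+1
12+3+1
12+2+2
11+4+1
11+3+2
10+5+1
10+4+2
10+3+3
9+6+1
9+5+2
9+4+3
8+7+1
8+6+2
8+5+3
8+4+4
7+7+2
7+6+3
7+5+4
6+6+4
6+5+5

21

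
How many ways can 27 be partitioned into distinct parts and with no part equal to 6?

137

Counting exhaustively, 137 partitions satisfy the conditions.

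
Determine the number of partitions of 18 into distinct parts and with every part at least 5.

6

Enumerating:
18
13 + 5
12 + 6
11 + 7
10 + 8
7 + 6 + 5
That's 6 in total.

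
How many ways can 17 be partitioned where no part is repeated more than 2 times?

Enumerating by decreasing first part gives 108 partitions in all.

108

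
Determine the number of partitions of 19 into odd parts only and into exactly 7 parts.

Enumerating:
13 + 1 + 1 + 1 + 1 + 1 + 1
11 + 3 + 1 + 1 + 1 + 1 + 1
9 + 5 + 1 + 1 + 1 + 1 + 1
9 + 3 + 3 + 1 + 1 + 1 + 1
7 + 7 + 1 + 1 + 1 + 1 + 1
7 + 5 + 3 + 1 + 1 + 1 + 1
7 + 3 + 3 + 3 + 1 + 1 + 1
5 + 5 + 5 + 1 + 1 + 1 + 1
5 + 5 + 3 + 3 + 1 + 1 + 1
5 + 3 + 3 + 3 + 3 + 1 + 1
3 + 3 + 3 + 3 + 3 + 3 + 1
That's 11 in total.

11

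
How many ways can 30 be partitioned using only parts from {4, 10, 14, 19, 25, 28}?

3

Enumerating:
14,4,4,4,4
10,10,10
10,4,4,4,4,4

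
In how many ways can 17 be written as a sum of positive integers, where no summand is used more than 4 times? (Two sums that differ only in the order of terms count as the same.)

A full systematic count gives 205.

205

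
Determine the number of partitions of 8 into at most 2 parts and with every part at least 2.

They are:
8
6+2
5+3
4+4
That's 4 in total.

4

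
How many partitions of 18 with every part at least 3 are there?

33

There are too many to list fully; the first 12 (by largest part) are:
18
15+3
14+4
13+5
12+6
12+3+3
11+7
11+4+3
10+8
10+5+3
10+4+4
9+9
…and 21 more, for 33 total.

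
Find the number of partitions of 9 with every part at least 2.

8

The partitions of 9 that satisfy the conditions:
9
7 + 2
6 + 3
5 + 4
5 + 2 + 2
4 + 3 + 2
3 + 3 + 3
3 + 2 + 2 + 2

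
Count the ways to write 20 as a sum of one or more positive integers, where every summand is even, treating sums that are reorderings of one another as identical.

A partial list (first 12 by largest part):
20
18+2
16+4
16+2+2
14+6
14+4+2
14+2+2+2
12+8
12+6+2
12+4+4
12+4+2+2
12+2+2+2+2
…and 30 more, for 42 total.

42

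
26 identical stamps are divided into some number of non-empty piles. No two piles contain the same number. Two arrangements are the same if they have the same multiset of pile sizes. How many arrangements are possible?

165

There are 165 such partitions.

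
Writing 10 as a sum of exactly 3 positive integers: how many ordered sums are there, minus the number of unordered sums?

Ordered (compositions into 3 parts): C(9,2) = 36.
Partitions of 10 into exactly 3 parts: 8.
Difference: 36 − 8 = 28.

28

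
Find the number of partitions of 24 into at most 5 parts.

333

Counting exhaustively, 333 partitions satisfy the conditions.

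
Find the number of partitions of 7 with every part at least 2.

4

Enumerating:
7
5+2
4+3
3+2+2
Counting gives 4.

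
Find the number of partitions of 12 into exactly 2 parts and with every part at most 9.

Listing the qualifying partitions of 12:
3+9
4+8
5+7
6+6
Counting gives 4.

4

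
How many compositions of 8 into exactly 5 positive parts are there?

35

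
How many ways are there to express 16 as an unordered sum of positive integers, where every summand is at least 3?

They are:
16
3+13
4+12
5+11
6+10
3+3+10
7+9
3+4+9
8+8
3+5+8
4+4+8
3+6+7
4+5+7
3+3+3+7
4+6+6
5+5+6
3+3+4+6
3+3+5+5
3+4+4+5
4+4+4+4
3+3+3+3+4
Counting gives 21.

21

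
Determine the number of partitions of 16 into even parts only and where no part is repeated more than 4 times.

19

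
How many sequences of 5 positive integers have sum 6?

By stars and bars with positive parts, the count is C(5,4) = 5.

5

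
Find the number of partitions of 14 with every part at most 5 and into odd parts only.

Listing the qualifying partitions of 14:
1,3,5,5
1,1,1,1,5,5
3,3,3,5
1,1,1,3,3,5
1,1,1,1,1,1,3,5
1,1,1,1,1,1,1,1,1,5
1,1,3,3,3,3
1,1,1,1,1,3,3,3
1,1,1,1,1,1,1,1,3,3
1,1,1,1,1,1,1,1,1,1,1,3
1,1,1,1,1,1,1,1,1,1,1,1,1,1

11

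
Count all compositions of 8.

The number of compositions of n is 2^(n−1); here 2^7 = 128.

128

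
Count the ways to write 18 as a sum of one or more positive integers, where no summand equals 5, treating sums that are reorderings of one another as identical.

284

Enumerating by decreasing first part gives 284 partitions in all.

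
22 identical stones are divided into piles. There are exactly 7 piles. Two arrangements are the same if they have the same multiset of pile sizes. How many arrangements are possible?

131

Enumerating by decreasing first part gives 131 partitions in all.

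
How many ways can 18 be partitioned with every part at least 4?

Listing the qualifying partitions of 18:
18
4,14
5,13
6,12
7,11
8,10
4,4,10
9,9
4,5,9
4,6,8
5,5,8
4,7,7
5,6,7
6,6,6
4,4,4,6
4,4,5,5

16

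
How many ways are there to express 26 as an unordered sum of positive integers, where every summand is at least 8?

Listing the qualifying partitions of 26:
26
18 + 8
17 + 9
16 + 10
15 + 11
14 + 12
13 + 13
10 + 8 + 8
9 + 9 + 8
Counting gives 9.

9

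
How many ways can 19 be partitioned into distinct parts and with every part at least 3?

17

Enumerating:
19
16+3
15+4
14+5
13+6
12+7
12+4+3
11+8
11+5+3
10+9
10+6+3
10+5+4
9+7+3
9+6+4
8+7+4
8+6+5
7+5+4+3
Counting gives 17.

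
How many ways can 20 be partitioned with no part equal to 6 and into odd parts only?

64

There are too many to list fully; the first 12 (by largest part) are:
19+1
17+3
17+1+1+1
15+5
15+3+1+1
15+1+1+1+1+1
13+7
13+5+1+1
13+3+3+1
13+3+1+1+1+1
13+1+1+1+1+1+1+1
11+9
…and 52 more, for 64 total.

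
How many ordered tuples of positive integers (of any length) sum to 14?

8192

The number of compositions of n is 2^(n−1); here 2^13 = 8192.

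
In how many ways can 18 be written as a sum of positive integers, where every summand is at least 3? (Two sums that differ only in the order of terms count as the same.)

33

A partial list (first 12 by largest part):
18
15+3
14+4
13+5
12+6
12+3+3
11+7
11+4+3
10+8
10+5+3
10+4+4
9+9
…and 21 more, for 33 total.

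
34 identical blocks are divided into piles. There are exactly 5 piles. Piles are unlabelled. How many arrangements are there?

603

There are 603 such partitions.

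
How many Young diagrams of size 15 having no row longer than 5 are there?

84

Systematic enumeration (by largest part, then next-largest, …) yields 84.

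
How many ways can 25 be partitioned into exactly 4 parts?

Systematic enumeration (by largest part, then next-largest, …) yields 120.

120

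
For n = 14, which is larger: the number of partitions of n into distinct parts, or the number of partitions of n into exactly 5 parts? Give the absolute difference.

Partitions of 14 into distinct parts: 22.
Partitions of 14 into exactly 5 parts: 23.
|22 − 23| = 1.

1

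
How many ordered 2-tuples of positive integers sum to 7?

Place 1 bars in the 6 internal gaps of a row of 7 dots: C(6,1) = 6.

6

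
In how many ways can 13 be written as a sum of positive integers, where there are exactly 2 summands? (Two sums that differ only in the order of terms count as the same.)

Enumerating:
12 + 1
11 + 2
10 + 3
9 + 4
8 + 5
7 + 6
Counting gives 6.

6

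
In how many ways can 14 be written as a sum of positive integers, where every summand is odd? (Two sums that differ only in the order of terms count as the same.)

Listing the qualifying partitions of 14:
1,13
3,11
1,1,1,11
5,9
1,1,3,9
1,1,1,1,1,9
7,7
1,1,5,7
1,3,3,7
1,1,1,1,3,7
1,1,1,1,1,1,1,7
1,3,5,5
1,1,1,1,5,5
3,3,3,5
1,1,1,3,3,5
1,1,1,1,1,1,3,5
1,1,1,1,1,1,1,1,1,5
1,1,3,3,3,3
1,1,1,1,1,3,3,3
1,1,1,1,1,1,1,1,3,3
1,1,1,1,1,1,1,1,1,1,1,3
1,1,1,1,1,1,1,1,1,1,1,1,1,1

22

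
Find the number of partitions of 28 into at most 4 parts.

Direct enumeration gives 249 partitions.

249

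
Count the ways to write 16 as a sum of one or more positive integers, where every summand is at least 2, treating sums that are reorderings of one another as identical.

A partial list (first 12 by largest part):
16
2,14
3,13
4,12
2,2,12
5,11
2,3,11
6,10
2,4,10
3,3,10
2,2,2,10
7,9
…and 43 more, for 55 total.

55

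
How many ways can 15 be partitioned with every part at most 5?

84

A full systematic count gives 84.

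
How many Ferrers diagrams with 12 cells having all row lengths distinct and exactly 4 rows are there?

The partitions of 12 that satisfy the conditions:
1+2+3+6
1+2+4+5
That's 2 in total.

2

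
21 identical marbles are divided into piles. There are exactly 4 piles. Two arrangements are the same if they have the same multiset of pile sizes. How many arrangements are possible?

There are 72 such partitions.

72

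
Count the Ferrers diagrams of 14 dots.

Systematic enumeration (by largest part, then next-largest, …) yields 135.

135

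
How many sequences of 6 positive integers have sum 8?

Place 5 bars in the 7 internal gaps of a row of 8 dots: C(7,5) = 21.

21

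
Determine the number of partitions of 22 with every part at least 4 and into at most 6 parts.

34

A partial list (first 12 by largest part):
22
18, 4
17, 5
16, 6
15, 7
14, 8
14, 4, 4
13, 9
13, 5, 4
12, 10
12, 6, 4
12, 5, 5
…and 22 more, for 34 total.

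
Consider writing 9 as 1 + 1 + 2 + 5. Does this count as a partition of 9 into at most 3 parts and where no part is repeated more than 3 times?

No

The parts sum to 9, and the condition 'there are at most 3 summands' is violated.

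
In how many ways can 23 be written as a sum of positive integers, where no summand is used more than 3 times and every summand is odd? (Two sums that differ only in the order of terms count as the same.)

A partial list (first 12 by largest part):
23
21,1,1
19,3,1
17,5,1
17,3,3
17,3,1,1,1
15,7,1
15,5,3
15,5,1,1,1
15,3,3,1,1
13,9,1
13,7,3
…and 29 more, for 41 total.

41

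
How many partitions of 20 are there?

627

Direct enumeration gives 627 partitions.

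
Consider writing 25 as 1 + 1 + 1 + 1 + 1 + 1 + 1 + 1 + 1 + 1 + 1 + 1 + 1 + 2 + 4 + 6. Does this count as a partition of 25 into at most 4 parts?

No

The parts sum to 25, and the condition 'there are at most 4 summands' is violated.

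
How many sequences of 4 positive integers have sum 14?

Place 3 bars in the 13 internal gaps of a row of 14 dots: C(13,3) = 286.

286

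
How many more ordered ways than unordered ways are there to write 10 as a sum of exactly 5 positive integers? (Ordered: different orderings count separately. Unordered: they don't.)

Ordered (compositions into 5 parts): C(9,4) = 126.
Partitions of 10 into exactly 5 parts: 7.
Difference: 126 − 7 = 119.

119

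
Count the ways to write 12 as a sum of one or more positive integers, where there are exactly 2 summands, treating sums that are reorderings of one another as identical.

The partitions of 12 that satisfy the conditions:
11 + 1
10 + 2
9 + 3
8 + 4
7 + 5
6 + 6

6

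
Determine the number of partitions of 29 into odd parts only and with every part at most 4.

Listing the qualifying partitions of 29:
1 + 1 + 3 + 3 + 3 + 3 + 3 + 3 + 3 + 3 + 3
1 + 1 + 1 + 1 + 1 + 3 + 3 + 3 + 3 + 3 + 3 + 3 + 3
1 + 1 + 1 + 1 + 1 + 1 + 1 + 1 + 3 + 3 + 3 + 3 + 3 + 3 + 3
1 + 1 + 1 + 1 + 1 + 1 + 1 + 1 + 1 + 1 + 1 + 3 + 3 + 3 + 3 + 3 + 3
1 + 1 + 1 + 1 + 1 + 1 + 1 + 1 + 1 + 1 + 1 + 1 + 1 + 1 + 3 + 3 + 3 + 3 + 3
1 + 1 + 1 + 1 + 1 + 1 + 1 + 1 + 1 + 1 + 1 + 1 + 1 + 1 + 1 + 1 + 1 + 3 + 3 + 3 + 3
1 + 1 + 1 + 1 + 1 + 1 + 1 + 1 + 1 + 1 + 1 + 1 + 1 + 1 + 1 + 1 + 1 + 1 + 1 + 1 + 3 + 3 + 3
1 + 1 + 1 + 1 + 1 + 1 + 1 + 1 + 1 + 1 + 1 + 1 + 1 + 1 + 1 + 1 + 1 + 1 + 1 + 1 + 1 + 1 + 1 + 3 + 3
1 + 1 + 1 + 1 + 1 + 1 + 1 + 1 + 1 + 1 + 1 + 1 + 1 + 1 + 1 + 1 + 1 + 1 + 1 + 1 + 1 + 1 + 1 + 1 + 1 + 1 + 3
1 + 1 + 1 + 1 + 1 + 1 + 1 + 1 + 1 + 1 + 1 + 1 + 1 + 1 + 1 + 1 + 1 + 1 + 1 + 1 + 1 + 1 + 1 + 1 + 1 + 1 + 1 + 1 + 1

10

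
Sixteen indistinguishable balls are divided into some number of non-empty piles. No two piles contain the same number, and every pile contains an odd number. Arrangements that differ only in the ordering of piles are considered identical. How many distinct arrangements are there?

Listing the qualifying partitions of 16:
1,15
3,13
5,11
7,9
1,3,5,7

5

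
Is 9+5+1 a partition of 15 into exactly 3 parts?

The parts sum to 15, and the condition 'there are exactly 3 summands' holds.

Yes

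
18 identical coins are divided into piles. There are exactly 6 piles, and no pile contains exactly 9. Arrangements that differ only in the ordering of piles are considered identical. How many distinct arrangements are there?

A partial list (first 12 by largest part):
13 + 1 + 1 + 1 + 1 + 1
12 + 2 + 1 + 1 + 1 + 1
11 + 3 + 1 + 1 + 1 + 1
11 + 2 + 2 + 1 + 1 + 1
10 + 4 + 1 + 1 + 1 + 1
10 + 3 + 2 + 1 + 1 + 1
10 + 2 + 2 + 2 + 1 + 1
8 + 6 + 1 + 1 + 1 + 1
8 + 5 + 2 + 1 + 1 + 1
8 + 4 + 3 + 1 + 1 + 1
8 + 4 + 2 + 2 + 1 + 1
8 + 3 + 3 + 2 + 1 + 1
…and 41 more, for 53 total.

53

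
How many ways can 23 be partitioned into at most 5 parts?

Systematic enumeration (by largest part, then next-largest, …) yields 291.

291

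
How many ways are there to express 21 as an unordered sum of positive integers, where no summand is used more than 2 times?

A full systematic count gives 243.

243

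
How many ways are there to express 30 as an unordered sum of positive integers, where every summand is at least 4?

140

Counting exhaustively, 140 partitions satisfy the conditions.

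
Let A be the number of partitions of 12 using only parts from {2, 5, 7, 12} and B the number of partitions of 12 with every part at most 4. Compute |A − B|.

30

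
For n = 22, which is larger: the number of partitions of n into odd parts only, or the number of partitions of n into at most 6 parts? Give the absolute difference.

302

Partitions of 22 into odd parts only: 89.
Partitions of 22 into at most 6 parts: 391.
|89 − 391| = 302.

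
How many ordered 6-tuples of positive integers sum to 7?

By stars and bars with positive parts, the count is C(6,5) = 6.

6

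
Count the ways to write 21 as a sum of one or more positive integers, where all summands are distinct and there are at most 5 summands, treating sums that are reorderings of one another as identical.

Direct enumeration gives 75 partitions.

75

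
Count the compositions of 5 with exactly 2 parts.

Equivalently, choose which 1 of the 4 gaps become plus signs: C(4,1) = 4.

4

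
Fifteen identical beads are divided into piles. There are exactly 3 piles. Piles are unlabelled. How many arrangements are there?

Enumerating:
13 + 1 + 1
12 + 2 + 1
11 + 3 + 1
11 + 2 + 2
10 + 4 + 1
10 + 3 + 2
9 + 5 + 1
9 + 4 + 2
9 + 3 + 3
8 + 6 + 1
8 + 5 + 2
8 + 4 + 3
7 + 7 + 1
7 + 6 + 2
7 + 5 + 3
7 + 4 + 4
6 + 6 + 3
6 + 5 + 4
5 + 5 + 5

19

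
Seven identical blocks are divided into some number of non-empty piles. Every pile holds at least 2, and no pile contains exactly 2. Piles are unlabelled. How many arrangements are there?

2

The partitions of 7 that satisfy the conditions:
7
4, 3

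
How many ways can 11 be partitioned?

A partial list (first 12 by largest part):
11
10, 1
9, 2
9, 1, 1
8, 3
8, 2, 1
8, 1, 1, 1
7, 4
7, 3, 1
7, 2, 2
7, 2, 1, 1
7, 1, 1, 1, 1
…and 44 more, for 56 total.

56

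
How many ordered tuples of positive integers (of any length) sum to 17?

65536

The number of compositions of n is 2^(n−1); here 2^16 = 65536.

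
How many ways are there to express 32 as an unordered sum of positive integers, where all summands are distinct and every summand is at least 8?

14

Listing the qualifying partitions of 32:
32
24 + 8
23 + 9
22 + 10
21 + 11
20 + 12
19 + 13
18 + 14
17 + 15
15 + 9 + 8
14 + 10 + 8
13 + 11 + 8
13 + 10 + 9
12 + 11 + 9
Counting gives 14.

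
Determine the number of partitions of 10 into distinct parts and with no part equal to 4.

7

They are:
10
9,1
8,2
7,3
7,2,1
6,3,1
5,3,2
That's 7 in total.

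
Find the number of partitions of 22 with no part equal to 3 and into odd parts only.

35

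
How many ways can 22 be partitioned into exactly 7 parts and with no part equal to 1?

21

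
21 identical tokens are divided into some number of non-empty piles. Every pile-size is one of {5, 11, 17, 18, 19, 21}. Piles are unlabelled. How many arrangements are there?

2

Listing the qualifying partitions of 21:
21
5 + 5 + 11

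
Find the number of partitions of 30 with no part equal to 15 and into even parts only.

176

Direct enumeration gives 176 partitions.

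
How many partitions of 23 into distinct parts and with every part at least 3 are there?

32

A partial list (first 12 by largest part):
23
20,3
19,4
18,5
17,6
16,7
16,4,3
15,8
15,5,3
14,9
14,6,3
14,5,4
…and 20 more, for 32 total.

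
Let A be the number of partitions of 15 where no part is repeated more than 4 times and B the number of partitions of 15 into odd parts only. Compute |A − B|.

Partitions of 15 where no part is repeated more than 4 times: 127.
Partitions of 15 into odd parts only: 27.
|127 − 27| = 100.

100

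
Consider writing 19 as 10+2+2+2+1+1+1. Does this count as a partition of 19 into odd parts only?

The parts sum to 19, and the condition 'every summand is odd' is violated.

No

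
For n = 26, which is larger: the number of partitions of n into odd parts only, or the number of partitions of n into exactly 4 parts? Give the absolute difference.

29

Partitions of 26 into odd parts only: 165.
Partitions of 26 into exactly 4 parts: 136.
|165 − 136| = 29.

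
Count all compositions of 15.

There are 14 gaps and each independently is a cut or not, giving 2^14 = 16384.

16384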